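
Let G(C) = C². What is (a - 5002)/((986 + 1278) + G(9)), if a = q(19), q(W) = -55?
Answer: -5057/2345 ≈ -2.1565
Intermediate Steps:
a = -55
(a - 5002)/((986 + 1278) + G(9)) = (-55 - 5002)/((986 + 1278) + 9²) = -5057/(2264 + 81) = -5057/2345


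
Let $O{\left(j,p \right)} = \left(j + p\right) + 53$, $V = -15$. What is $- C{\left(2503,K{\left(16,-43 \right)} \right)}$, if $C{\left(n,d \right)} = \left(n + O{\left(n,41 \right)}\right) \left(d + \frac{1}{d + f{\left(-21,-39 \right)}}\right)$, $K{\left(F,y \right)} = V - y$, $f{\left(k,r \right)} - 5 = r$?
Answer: $-141950$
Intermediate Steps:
$f{\left(k,r \right)} = 5 + r$
$O{\left(j,p \right)} = 53 + j + p$
$K{\left(F,y \right)} = -15 - y$
$C{\left(n,d \right)} = \left(94 + 2 n\right) \left(d + \frac{1}{-34 + d}\right)$ ($C{\left(n,d \right)} = \left(n + \left(53 + n + 41\right)\right) \left(d + \frac{1}{d + \left(5 - 39\right)}\right) = \left(n + \left(94 + n\right)\right) \left(d + \frac{1}{d - 34}\right) = \left(94 + 2 n\right) \left(d + \frac{1}{-34 + d}\right)$)
$- C{\left(2503,K{\left(16,-43 \right)} \right)} = - \frac{2 \left(47 + 2503 - 1598 \left(-15 - -43\right) + 47 \left(-15 - -43\right)^{2} + 2503 \left(-15 - -43\right)^{2} - 34 \left(-15 - -43\right) 2503\right)}{-34 - -28} = - \frac{2 \left(47 + 2503 - 1598 \left(-15 + 43\right) + 47 \left(-15 + 43\right)^{2} + 2503 \left(-15 + 43\right)^{2} - 34 \left(-15 + 43\right) 2503\right)}{-34 + \left(-15 + 43\right)} = - \frac{2 \left(47 + 2503 - 44744 + 47 \cdot 28^{2} + 2503 \cdot 28^{2} - 952 \cdot 2503\right)}{-34 + 28} = - \frac{2 \left(47 + 2503 - 44744 + 47 \cdot 784 + 2503 \cdot 784 - 2382856\right)}{-6} = - \frac{2 \left(-1\right) \left(47 + 2503 - 44744 + 36848 + 1962352 - 2382856\right)}{6} = - \frac{2 \left(-1\right) \left(-425850\right)}{6} = \left(-1\right) 141950 = -141950$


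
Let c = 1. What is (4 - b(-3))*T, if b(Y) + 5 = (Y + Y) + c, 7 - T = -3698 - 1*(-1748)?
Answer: 27398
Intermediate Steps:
T = 1957 (T = 7 - (-3698 - 1*(-1748)) = 7 - (-3698 + 1748) = 7 - 1*(-1950) = 7 + 1950 = 1957)
b(Y) = -4 + 2*Y (b(Y) = -5 + ((Y + Y) + 1) = -5 + (2*Y + 1) = -5 + (1 + 2*Y) = -4 + 2*Y)
(4 - b(-3))*T = (4 - (-4 + 2*(-3)))*1957 = (4 - (-4 - 6))*1957 = (4 - 1*(-10))*1957 = (4 + 10)*1957 = 14*1957 = 27398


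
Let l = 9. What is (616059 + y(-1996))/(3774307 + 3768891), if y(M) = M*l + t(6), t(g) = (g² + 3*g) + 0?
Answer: 598149/7543198 ≈ 0.079296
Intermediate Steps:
t(g) = g² + 3*g
y(M) = 54 + 9*M (y(M) = M*9 + 6*(3 + 6) = 9*M + 6*9 = 9*M + 54 = 54 + 9*M)
(616059 + y(-1996))/(3774307 + 3768891) = (616059 + (54 + 9*(-1996)))/(3774307 + 3768891) = (616059 + (54 - 17964))/7543198 = (616059 - 17910)*(1/7543198) = 598149*(1/7543198) = 598149/7543198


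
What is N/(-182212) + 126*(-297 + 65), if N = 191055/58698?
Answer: -104216756949829/3565159992 ≈ -29232.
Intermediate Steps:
N = 63685/19566 (N = 191055*(1/58698) = 63685/19566 ≈ 3.2549)
N/(-182212) + 126*(-297 + 65) = (63685/19566)/(-182212) + 126*(-297 + 65) = (63685/19566)*(-1/182212) + 126*(-232) = -63685/3565159992 - 29232 = -104216756949829/3565159992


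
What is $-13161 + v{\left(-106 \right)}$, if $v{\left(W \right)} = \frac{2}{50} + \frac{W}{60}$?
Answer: $- \frac{1974409}{150} \approx -13163.0$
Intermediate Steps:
$v{\left(W \right)} = \frac{1}{25} + \frac{W}{60}$ ($v{\left(W \right)} = 2 \cdot \frac{1}{50} + W \frac{1}{60} = \frac{1}{25} + \frac{W}{60}$)
$-13161 + v{\left(-106 \right)} = -13161 + \left(\frac{1}{25} + \frac{1}{60} \left(-106\right)\right) = -13161 + \left(\frac{1}{25} - \frac{53}{30}\right) = -13161 - \frac{259}{150} = - \frac{1974409}{150}$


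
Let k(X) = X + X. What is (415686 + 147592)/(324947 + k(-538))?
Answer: 563278/323871 ≈ 1.7392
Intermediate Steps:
k(X) = 2*X
(415686 + 147592)/(324947 + k(-538)) = (415686 + 147592)/(324947 + 2*(-538)) = 563278/(324947 - 1076) = 563278/323871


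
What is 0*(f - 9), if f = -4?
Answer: 0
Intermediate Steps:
0*(f - 9) = 0*(-4 - 9) = 0*(-13) = 0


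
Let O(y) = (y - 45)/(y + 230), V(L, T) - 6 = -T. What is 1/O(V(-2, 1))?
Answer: -47/8 ≈ -5.8750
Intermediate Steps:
V(L, T) = 6 - T
O(y) = (-45 + y)/(230 + y)
1/O(V(-2, 1)) = 1/((-45 + (6 - 1*1))/(230 + (6 - 1*1))) = 1/((-45 + (6 - 1))/(230 + (6 - 1))) = 1/((-45 + 5)/(230 + 5)) = 1/(-40/235) = 1/((1/235)*(-40)) = 1/(-8/47) = -47/8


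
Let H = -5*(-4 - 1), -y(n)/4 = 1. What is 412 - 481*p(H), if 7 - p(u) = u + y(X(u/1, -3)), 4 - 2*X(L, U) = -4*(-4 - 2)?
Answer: 7146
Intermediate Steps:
X(L, U) = -10 (X(L, U) = 2 - (-2)*(-4 - 2) = 2 - (-2)*(-6) = 2 - ½*24 = 2 - 12 = -10)
y(n) = -4 (y(n) = -4*1 = -4)
H = 25 (H = -5*(-5) = 25)
p(u) = 11 - u (p(u) = 7 - (u - 4) = 7 - (-4 + u) = 7 + (4 - u) = 11 - u)
412 - 481*p(H) = 412 - 481*(11 - 1*25) = 412 - 481*(11 - 25) = 412 - 481*(-14) = 412 + 6734 = 7146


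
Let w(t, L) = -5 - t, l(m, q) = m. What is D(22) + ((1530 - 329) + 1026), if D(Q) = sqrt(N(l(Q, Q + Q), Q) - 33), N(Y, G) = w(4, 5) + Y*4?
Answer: 2227 + sqrt(46) ≈ 2233.8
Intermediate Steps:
N(Y, G) = -9 + 4*Y (N(Y, G) = (-5 - 1*4) + Y*4 = (-5 - 4) + 4*Y = -9 + 4*Y)
D(Q) = sqrt(-42 + 4*Q) (D(Q) = sqrt((-9 + 4*Q) - 33) = sqrt(-42 + 4*Q))
D(22) + ((1530 - 329) + 1026) = sqrt(-42 + 4*22) + ((1530 - 329) + 1026) = sqrt(-42 + 88) + (1201 + 1026) = sqrt(46) + 2227 = 2227 + sqrt(46)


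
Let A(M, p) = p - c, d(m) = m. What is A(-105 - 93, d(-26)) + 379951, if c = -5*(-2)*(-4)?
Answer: 379965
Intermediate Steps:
c = -40 (c = 10*(-4) = -40)
A(M, p) = 40 + p (A(M, p) = p - 1*(-40) = p + 40 = 40 + p)
A(-105 - 93, d(-26)) + 379951 = (40 - 26) + 379951 = 14 + 379951 = 379965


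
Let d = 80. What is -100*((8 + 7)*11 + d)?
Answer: -24500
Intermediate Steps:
-100*((8 + 7)*11 + d) = -100*((8 + 7)*11 + 80) = -100*(15*11 + 80) = -100*(165 + 80) = -100*245 = -24500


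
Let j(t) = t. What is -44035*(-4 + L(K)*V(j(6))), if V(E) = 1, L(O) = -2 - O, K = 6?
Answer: 528420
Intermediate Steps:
-44035*(-4 + L(K)*V(j(6))) = -44035*(-4 + (-2 - 1*6)*1) = -44035*(-4 + (-2 - 6)*1) = -44035*(-4 - 8*1) = -44035*(-4 - 8) = -44035*(-12) = 528420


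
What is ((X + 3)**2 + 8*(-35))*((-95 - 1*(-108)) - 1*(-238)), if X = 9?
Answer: -34136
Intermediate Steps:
((X + 3)**2 + 8*(-35))*((-95 - 1*(-108)) - 1*(-238)) = ((9 + 3)**2 + 8*(-35))*((-95 - 1*(-108)) - 1*(-238)) = (12**2 - 280)*((-95 + 108) + 238) = (144 - 280)*(13 + 238) = -136*251 = -34136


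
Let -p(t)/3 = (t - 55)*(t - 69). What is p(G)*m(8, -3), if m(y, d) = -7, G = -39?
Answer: 213192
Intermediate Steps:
p(t) = -3*(-69 + t)*(-55 + t) (p(t) = -3*(t - 55)*(t - 69) = -3*(-55 + t)*(-69 + t) = -3*(-69 + t)*(-55 + t))
p(G)*m(8, -3) = (-11385 - 3*(-39)² + 372*(-39))*(-7) = (-11385 - 3*1521 - 14508)*(-7) = (-11385 - 4563 - 14508)*(-7) = -30456*(-7) = 213192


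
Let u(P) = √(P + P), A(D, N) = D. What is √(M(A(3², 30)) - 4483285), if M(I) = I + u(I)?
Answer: √(-4483276 + 3*√2) ≈ 2117.4*I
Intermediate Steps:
u(P) = √2*√P (u(P) = √(2*P) = √2*√P)
M(I) = I + √2*√I
√(M(A(3², 30)) - 4483285) = √((3² + √2*√(3²)) - 4483285) = √((9 + √2*√9) - 4483285) = √((9 + √2*3) - 4483285) = √((9 + 3*√2) - 4483285) = √(-4483276 + 3*√2)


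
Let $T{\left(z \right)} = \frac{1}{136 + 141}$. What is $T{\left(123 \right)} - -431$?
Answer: $\frac{119388}{277} \approx 431.0$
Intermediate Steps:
$T{\left(z \right)} = \frac{1}{277}$
$T{\left(123 \right)} - -431 = \frac{1}{277} - -431 = \frac{1}{277} + 431 = \frac{119388}{277}$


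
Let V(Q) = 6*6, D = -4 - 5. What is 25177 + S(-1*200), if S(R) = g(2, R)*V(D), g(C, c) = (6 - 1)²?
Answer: 26077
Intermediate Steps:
g(C, c) = 25 (g(C, c) = 5² = 25)
D = -9
V(Q) = 36
S(R) = 900 (S(R) = 25*36 = 900)
25177 + S(-1*200) = 25177 + 900 = 26077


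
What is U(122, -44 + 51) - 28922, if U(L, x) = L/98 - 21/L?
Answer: -172889303/5978 ≈ -28921.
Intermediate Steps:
U(L, x) = -21/L + L/98 (U(L, x) = L*(1/98) - 21/L = L/98 - 21/L = -21/L + L/98)
U(122, -44 + 51) - 28922 = (-21/122 + (1/98)*122) - 28922 = (-21*1/122 + 61/49) - 28922 = (-21/122 + 61/49) - 28922 = 6413/5978 - 28922 = -172889303/5978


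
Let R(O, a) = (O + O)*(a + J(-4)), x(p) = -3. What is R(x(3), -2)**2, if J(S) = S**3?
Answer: 156816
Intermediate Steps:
R(O, a) = 2*O*(-64 + a) (R(O, a) = (O + O)*(a + (-4)**3) = (2*O)*(a - 64) = (2*O)*(-64 + a) = 2*O*(-64 + a))
R(x(3), -2)**2 = (2*(-3)*(-64 - 2))**2 = (2*(-3)*(-66))**2 = 396**2 = 156816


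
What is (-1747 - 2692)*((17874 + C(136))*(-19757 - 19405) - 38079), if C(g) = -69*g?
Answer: 1476071634501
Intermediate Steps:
(-1747 - 2692)*((17874 + C(136))*(-19757 - 19405) - 38079) = (-1747 - 2692)*((17874 - 69*136)*(-19757 - 19405) - 38079) = -4439*((17874 - 9384)*(-39162) - 38079) = -4439*(8490*(-39162) - 38079) = -4439*(-332485380 - 38079) = -4439*(-332523459) = 1476071634501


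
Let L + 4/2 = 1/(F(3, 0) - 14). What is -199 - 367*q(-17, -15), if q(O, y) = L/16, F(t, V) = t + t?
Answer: -19233/128 ≈ -150.26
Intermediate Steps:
F(t, V) = 2*t
L = -17/8 (L = -2 + 1/(2*3 - 14) = -2 + 1/(6 - 14) = -2 + 1/(-8) = -2 - 1/8 = -17/8 ≈ -2.1250)
q(O, y) = -17/128 (q(O, y) = -17/8/16 = -17/8*1/16 = -17/128)
-199 - 367*q(-17, -15) = -199 - 367*(-17/128) = -199 + 6239/128 = -19233/128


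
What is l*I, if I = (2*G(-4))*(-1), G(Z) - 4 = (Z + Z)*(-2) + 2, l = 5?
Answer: -220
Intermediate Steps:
G(Z) = 6 - 4*Z (G(Z) = 4 + ((Z + Z)*(-2) + 2) = 4 + ((2*Z)*(-2) + 2) = 4 + (-4*Z + 2) = 4 + (2 - 4*Z) = 6 - 4*Z)
I = -44 (I = (2*(6 - 4*(-4)))*(-1) = (2*(6 + 16))*(-1) = (2*22)*(-1) = 44*(-1) = -44)
l*I = 5*(-44) = -220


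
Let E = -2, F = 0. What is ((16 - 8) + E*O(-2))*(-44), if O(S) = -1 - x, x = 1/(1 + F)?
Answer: -528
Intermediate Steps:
x = 1 (x = 1/(1 + 0) = 1/1 = 1)
O(S) = -2 (O(S) = -1 - 1*1 = -1 - 1 = -2)
((16 - 8) + E*O(-2))*(-44) = ((16 - 8) - 2*(-2))*(-44) = (8 + 4)*(-44) = 12*(-44) = -528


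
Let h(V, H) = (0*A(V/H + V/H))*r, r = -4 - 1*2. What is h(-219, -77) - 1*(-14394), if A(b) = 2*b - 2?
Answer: 14394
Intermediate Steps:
A(b) = -2 + 2*b
r = -6 (r = -4 - 2 = -6)
h(V, H) = 0 (h(V, H) = (0*(-2 + 2*(V/H + V/H)))*(-6) = (0*(-2 + 2*(2*V/H)))*(-6) = (0*(-2 + 4*V/H))*(-6) = 0*(-6) = 0)
h(-219, -77) - 1*(-14394) = 0 - 1*(-14394) = 0 + 14394 = 14394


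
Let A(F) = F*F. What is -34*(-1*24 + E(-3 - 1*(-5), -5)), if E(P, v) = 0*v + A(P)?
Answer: 680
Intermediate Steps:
A(F) = F²
E(P, v) = P² (E(P, v) = 0*v + P² = 0 + P² = P²)
-34*(-1*24 + E(-3 - 1*(-5), -5)) = -34*(-1*24 + (-3 - 1*(-5))²) = -34*(-24 + (-3 + 5)²) = -34*(-24 + 2²) = -34*(-24 + 4) = -34*(-20) = 680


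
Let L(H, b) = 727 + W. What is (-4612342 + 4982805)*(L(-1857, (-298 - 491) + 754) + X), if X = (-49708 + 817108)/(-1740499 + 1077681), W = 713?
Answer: 176653525555380/331409 ≈ 5.3304e+8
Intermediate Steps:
L(H, b) = 1440 (L(H, b) = 727 + 713 = 1440)
X = -383700/331409 (X = 767400/(-662818) = 767400*(-1/662818) = -383700/331409 ≈ -1.1578)
(-4612342 + 4982805)*(L(-1857, (-298 - 491) + 754) + X) = (-4612342 + 4982805)*(1440 - 383700/331409) = 370463*(476845260/331409) = 176653525555380/331409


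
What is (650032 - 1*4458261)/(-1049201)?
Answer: 3808229/1049201 ≈ 3.6296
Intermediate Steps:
(650032 - 1*4458261)/(-1049201) = (650032 - 4458261)*(-1/1049201) = -3808229*(-1/1049201) = 3808229/1049201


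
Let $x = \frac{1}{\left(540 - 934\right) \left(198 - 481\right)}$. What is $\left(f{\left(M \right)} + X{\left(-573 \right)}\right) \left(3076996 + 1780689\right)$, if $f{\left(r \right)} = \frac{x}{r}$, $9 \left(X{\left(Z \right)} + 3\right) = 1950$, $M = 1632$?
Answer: $\frac{62957530001666055}{60657088} \approx 1.0379 \cdot 10^{9}$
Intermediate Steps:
$X{\left(Z \right)} = \frac{641}{3}$ ($X{\left(Z \right)} = -3 + \frac{1}{9} \cdot 1950 = -3 + \frac{650}{3} = \frac{641}{3}$)
$x = \frac{1}{111502}$ ($x = \frac{1}{\left(-394\right) \left(-283\right)} = \frac{1}{111502} \approx 8.9684 \cdot 10^{-6}$)
$f{\left(r \right)} = \frac{1}{111502 r}$
$\left(f{\left(M \right)} + X{\left(-573 \right)}\right) \left(3076996 + 1780689\right) = \left(\frac{1}{111502 \cdot 1632} + \frac{641}{3}\right) \left(3076996 + 1780689\right) = \left(\frac{1}{111502} \cdot \frac{1}{1632} + \frac{641}{3}\right) 4857685 = \left(\frac{1}{181971264} + \frac{641}{3}\right) 4857685 = \frac{12960397803}{60657088} \cdot 4857685 = \frac{62957530001666055}{60657088}$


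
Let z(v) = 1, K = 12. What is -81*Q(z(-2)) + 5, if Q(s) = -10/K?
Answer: 145/2 ≈ 72.500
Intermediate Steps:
Q(s) = -5/6 (Q(s) = -10/12 = -10*1/12 = -5/6)
-81*Q(z(-2)) + 5 = -81*(-5/6) + 5 = 135/2 + 5 = 145/2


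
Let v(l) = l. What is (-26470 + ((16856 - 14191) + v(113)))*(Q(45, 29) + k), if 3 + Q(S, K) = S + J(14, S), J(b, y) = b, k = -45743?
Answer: 1082416404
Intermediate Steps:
Q(S, K) = 11 + S (Q(S, K) = -3 + (S + 14) = -3 + (14 + S) = 11 + S)
(-26470 + ((16856 - 14191) + v(113)))*(Q(45, 29) + k) = (-26470 + ((16856 - 14191) + 113))*((11 + 45) - 45743) = (-26470 + (2665 + 113))*(56 - 45743) = (-26470 + 2778)*(-45687) = -23692*(-45687) = 1082416404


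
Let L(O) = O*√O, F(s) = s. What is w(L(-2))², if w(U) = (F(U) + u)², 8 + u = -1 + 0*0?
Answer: 2737 + 5256*I*√2 ≈ 2737.0 + 7433.1*I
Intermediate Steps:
L(O) = O^(3/2)
u = -9 (u = -8 + (-1 + 0*0) = -8 + (-1 + 0) = -8 - 1 = -9)
w(U) = (-9 + U)² (w(U) = (U - 9)² = (-9 + U)²)
w(L(-2))² = ((-9 + (-2)^(3/2))²)² = ((-9 - 2*I*√2)²)² = (-9 - 2*I*√2)⁴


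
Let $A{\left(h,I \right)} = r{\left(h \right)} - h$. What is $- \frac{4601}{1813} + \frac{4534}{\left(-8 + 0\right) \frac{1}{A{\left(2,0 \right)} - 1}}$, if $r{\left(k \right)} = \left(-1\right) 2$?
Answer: $\frac{20531951}{7252} \approx 2831.2$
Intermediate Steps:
$r{\left(k \right)} = -2$
$A{\left(h,I \right)} = -2 - h$
$- \frac{4601}{1813} + \frac{4534}{\left(-8 + 0\right) \frac{1}{A{\left(2,0 \right)} - 1}} = - \frac{4601}{1813} + \frac{4534}{\left(-8 + 0\right) \frac{1}{\left(-2 - 2\right) - 1}} = \left(-4601\right) \frac{1}{1813} + \frac{4534}{\left(-8\right) \frac{1}{\left(-2 - 2\right) - 1}} = - \frac{4601}{1813} + \frac{4534}{\left(-8\right) \frac{1}{-4 - 1}} = - \frac{4601}{1813} + \frac{4534}{\left(-8\right) \frac{1}{-5}} = - \frac{4601}{1813} + \frac{4534}{\left(-8\right) \left(- \frac{1}{5}\right)} = - \frac{4601}{1813} + \frac{4534}{\frac{8}{5}} = - \frac{4601}{1813} + 4534 \cdot \frac{5}{8} = - \frac{4601}{1813} + \frac{11335}{4} = \frac{20531951}{7252}$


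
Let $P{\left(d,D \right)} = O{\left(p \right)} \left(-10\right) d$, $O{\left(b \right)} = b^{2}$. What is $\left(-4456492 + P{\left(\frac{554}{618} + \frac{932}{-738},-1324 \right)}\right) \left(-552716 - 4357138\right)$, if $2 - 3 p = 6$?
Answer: $\frac{2494858506545045768}{114021} \approx 2.1881 \cdot 10^{13}$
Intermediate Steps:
$p = - \frac{4}{3}$ ($p = \frac{2}{3} - 2 = - \frac{4}{3} \approx -1.3333$)
$P{\left(d,D \right)} = - \frac{160 d}{9}$ ($P{\left(d,D \right)} = \left(- \frac{4}{3}\right)^{2} \left(-10\right) d = \frac{16}{9} \left(-10\right) d = - \frac{160 d}{9}$)
$\left(-4456492 + P{\left(\frac{554}{618} + \frac{932}{-738},-1324 \right)}\right) \left(-552716 - 4357138\right) = \left(-4456492 - \frac{160 \left(\frac{554}{618} + \frac{932}{-738}\right)}{9}\right) \left(-552716 - 4357138\right) = \left(-4456492 - \frac{160 \left(554 \cdot \frac{1}{618} + 932 \left(- \frac{1}{738}\right)\right)}{9}\right) \left(-4909854\right) = \left(-4456492 - \frac{160 \left(\frac{277}{309} - \frac{466}{369}\right)}{9}\right) \left(-4909854\right) = \left(-4456492 - - \frac{2228320}{342063}\right) \left(-4909854\right) = \left(-4456492 + \frac{2228320}{342063}\right) \left(-4909854\right) = \left(- \frac{1524398794676}{342063}\right) \left(-4909854\right) = \frac{2494858506545045768}{114021}$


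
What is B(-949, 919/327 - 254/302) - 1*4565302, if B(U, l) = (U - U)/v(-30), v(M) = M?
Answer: -4565302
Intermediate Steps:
B(U, l) = 0 (B(U, l) = (U - U)/(-30) = 0*(-1/30) = 0)
B(-949, 919/327 - 254/302) - 1*4565302 = 0 - 1*4565302 = 0 - 4565302 = -4565302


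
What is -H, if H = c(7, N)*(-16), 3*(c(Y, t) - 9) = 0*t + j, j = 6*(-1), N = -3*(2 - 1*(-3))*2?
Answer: 112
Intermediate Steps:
N = -30 (N = -3*(2 + 3)*2 = -3*5*2 = -15*2 = -30)
j = -6
c(Y, t) = 7 (c(Y, t) = 9 + (0*t - 6)/3 = 9 + (0 - 6)/3 = 9 + (⅓)*(-6) = 9 - 2 = 7)
H = -112 (H = 7*(-16) = -112)
-H = -1*(-112) = 112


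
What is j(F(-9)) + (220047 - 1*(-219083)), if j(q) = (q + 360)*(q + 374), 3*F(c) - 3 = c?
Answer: 572306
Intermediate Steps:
F(c) = 1 + c/3
j(q) = (360 + q)*(374 + q)
j(F(-9)) + (220047 - 1*(-219083)) = (134640 + (1 + (1/3)*(-9))**2 + 734*(1 + (1/3)*(-9))) + (220047 - 1*(-219083)) = (134640 + (1 - 3)**2 + 734*(1 - 3)) + (220047 + 219083) = (134640 + (-2)**2 + 734*(-2)) + 439130 = (134640 + 4 - 1468) + 439130 = 133176 + 439130 = 572306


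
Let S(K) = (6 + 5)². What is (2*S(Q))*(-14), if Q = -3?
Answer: -3388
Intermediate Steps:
S(K) = 121 (S(K) = 11² = 121)
(2*S(Q))*(-14) = (2*121)*(-14) = 242*(-14) = -3388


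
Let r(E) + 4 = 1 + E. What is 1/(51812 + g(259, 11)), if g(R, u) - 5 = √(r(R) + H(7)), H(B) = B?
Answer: 51817/2685001226 - √263/2685001226 ≈ 1.9293e-5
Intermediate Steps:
r(E) = -3 + E (r(E) = -4 + (1 + E) = -3 + E)
g(R, u) = 5 + √(4 + R) (g(R, u) = 5 + √((-3 + R) + 7) = 5 + √(4 + R))
1/(51812 + g(259, 11)) = 1/(51812 + (5 + √(4 + 259))) = 1/(51812 + (5 + √263)) = 1/(51817 + √263)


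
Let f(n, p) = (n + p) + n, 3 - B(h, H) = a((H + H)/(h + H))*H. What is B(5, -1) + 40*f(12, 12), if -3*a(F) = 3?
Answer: 1442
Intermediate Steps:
a(F) = -1 (a(F) = -⅓*3 = -1)
B(h, H) = 3 + H (B(h, H) = 3 - (-1)*H = 3 + H)
f(n, p) = p + 2*n
B(5, -1) + 40*f(12, 12) = (3 - 1) + 40*(12 + 2*12) = 2 + 40*(12 + 24) = 2 + 40*36 = 2 + 1440 = 1442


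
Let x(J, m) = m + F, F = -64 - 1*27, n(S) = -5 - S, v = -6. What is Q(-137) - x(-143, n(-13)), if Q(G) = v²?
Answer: 119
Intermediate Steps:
F = -91 (F = -64 - 27 = -91)
Q(G) = 36 (Q(G) = (-6)² = 36)
x(J, m) = -91 + m (x(J, m) = m - 91 = -91 + m)
Q(-137) - x(-143, n(-13)) = 36 - (-91 + (-5 - 1*(-13))) = 36 - (-91 + (-5 + 13)) = 36 - (-91 + 8) = 36 - 1*(-83) = 36 + 83 = 119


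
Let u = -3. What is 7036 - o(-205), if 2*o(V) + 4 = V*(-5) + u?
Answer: 6527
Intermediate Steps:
o(V) = -7/2 - 5*V/2 (o(V) = -2 + (V*(-5) - 3)/2 = -2 + (-5*V - 3)/2 = -2 + (-3 - 5*V)/2 = -2 + (-3/2 - 5*V/2) = -7/2 - 5*V/2)
7036 - o(-205) = 7036 - (-7/2 - 5/2*(-205)) = 7036 - (-7/2 + 1025/2) = 7036 - 1*509 = 7036 - 509 = 6527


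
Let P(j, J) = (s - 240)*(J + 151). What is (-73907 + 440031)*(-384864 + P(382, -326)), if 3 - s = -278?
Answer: -143534886836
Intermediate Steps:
s = 281 (s = 3 - 1*(-278) = 3 + 278 = 281)
P(j, J) = 6191 + 41*J (P(j, J) = (281 - 240)*(J + 151) = 41*(151 + J) = 6191 + 41*J)
(-73907 + 440031)*(-384864 + P(382, -326)) = (-73907 + 440031)*(-384864 + (6191 + 41*(-326))) = 366124*(-384864 + (6191 - 13366)) = 366124*(-384864 - 7175) = 366124*(-392039) = -143534886836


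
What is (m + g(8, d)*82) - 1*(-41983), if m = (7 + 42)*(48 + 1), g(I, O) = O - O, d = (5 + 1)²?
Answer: 44384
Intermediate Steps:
d = 36 (d = 6² = 36)
g(I, O) = 0
m = 2401 (m = 49*49 = 2401)
(m + g(8, d)*82) - 1*(-41983) = (2401 + 0*82) - 1*(-41983) = (2401 + 0) + 41983 = 2401 + 41983 = 44384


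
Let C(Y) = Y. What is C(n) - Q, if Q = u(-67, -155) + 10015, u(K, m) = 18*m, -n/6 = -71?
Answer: -6799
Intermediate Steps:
n = 426 (n = -6*(-71) = 426)
Q = 7225 (Q = 18*(-155) + 10015 = -2790 + 10015 = 7225)
C(n) - Q = 426 - 1*7225 = 426 - 7225 = -6799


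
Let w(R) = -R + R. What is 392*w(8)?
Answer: 0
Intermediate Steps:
w(R) = 0
392*w(8) = 392*0 = 0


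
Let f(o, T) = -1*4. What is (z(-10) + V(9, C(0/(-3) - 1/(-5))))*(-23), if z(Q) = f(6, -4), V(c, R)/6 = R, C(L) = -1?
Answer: 230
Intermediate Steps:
V(c, R) = 6*R
f(o, T) = -4
z(Q) = -4
(z(-10) + V(9, C(0/(-3) - 1/(-5))))*(-23) = (-4 + 6*(-1))*(-23) = (-4 - 6)*(-23) = -10*(-23) = 230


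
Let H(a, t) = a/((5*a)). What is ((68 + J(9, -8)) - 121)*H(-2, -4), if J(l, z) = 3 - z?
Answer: -42/5 ≈ -8.4000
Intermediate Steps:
H(a, t) = ⅕ (H(a, t) = a*(1/(5*a)) = ⅕)
((68 + J(9, -8)) - 121)*H(-2, -4) = ((68 + (3 - 1*(-8))) - 121)*(⅕) = ((68 + (3 + 8)) - 121)*(⅕) = ((68 + 11) - 121)*(⅕) = (79 - 121)*(⅕) = -42*⅕ = -42/5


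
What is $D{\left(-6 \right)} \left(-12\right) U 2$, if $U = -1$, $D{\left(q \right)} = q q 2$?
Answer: $1728$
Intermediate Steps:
$D{\left(q \right)} = 2 q^{2}$ ($D{\left(q \right)} = q^{2} \cdot 2 = 2 q^{2}$)
$D{\left(-6 \right)} \left(-12\right) U 2 = 2 \left(-6\right)^{2} \left(-12\right) \left(\left(-1\right) 2\right) = 2 \cdot 36 \left(-12\right) \left(-2\right) = 72 \left(-12\right) \left(-2\right) = \left(-864\right) \left(-2\right) = 1728$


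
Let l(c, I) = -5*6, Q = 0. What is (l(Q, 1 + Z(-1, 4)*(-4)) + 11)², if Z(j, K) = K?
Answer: 361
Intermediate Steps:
l(c, I) = -30
(l(Q, 1 + Z(-1, 4)*(-4)) + 11)² = (-30 + 11)² = (-19)² = 361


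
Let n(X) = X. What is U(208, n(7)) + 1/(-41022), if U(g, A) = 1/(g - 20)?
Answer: 20417/3856068 ≈ 0.0052948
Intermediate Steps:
U(g, A) = 1/(-20 + g)
U(208, n(7)) + 1/(-41022) = 1/(-20 + 208) + 1/(-41022) = 1/188 - 1/41022 = 20417/3856068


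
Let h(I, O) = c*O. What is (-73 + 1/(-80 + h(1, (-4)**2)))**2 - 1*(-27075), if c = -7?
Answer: 1194569089/36864 ≈ 32405.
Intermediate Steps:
h(I, O) = -7*O
(-73 + 1/(-80 + h(1, (-4)**2)))**2 - 1*(-27075) = (-73 + 1/(-80 - 7*(-4)**2))**2 - 1*(-27075) = (-73 + 1/(-80 - 7*16))**2 + 27075 = (-73 + 1/(-80 - 112))**2 + 27075 = (-73 + 1/(-192))**2 + 27075 = (-73 - 1/192)**2 + 27075 = (-14017/192)**2 + 27075 = 196476289/36864 + 27075 = 1194569089/36864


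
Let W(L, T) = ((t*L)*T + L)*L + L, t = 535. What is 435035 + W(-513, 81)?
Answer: 11405126306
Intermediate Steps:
W(L, T) = L + L*(L + 535*L*T) (W(L, T) = ((535*L)*T + L)*L + L = (535*L*T + L)*L + L = (L + 535*L*T)*L + L = L*(L + 535*L*T) + L = L + L*(L + 535*L*T))
435035 + W(-513, 81) = 435035 - 513*(1 - 513 + 535*(-513)*81) = 435035 - 513*(1 - 513 - 22230855) = 435035 - 513*(-22231367) = 435035 + 11404691271 = 11405126306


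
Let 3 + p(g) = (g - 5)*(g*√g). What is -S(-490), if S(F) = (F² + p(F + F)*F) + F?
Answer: -241080 + 6621958000*I*√5 ≈ -2.4108e+5 + 1.4807e+10*I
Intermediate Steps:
p(g) = -3 + g^(3/2)*(-5 + g) (p(g) = -3 + (g - 5)*(g*√g) = -3 + (-5 + g)*g^(3/2) = -3 + g^(3/2)*(-5 + g))
S(F) = F + F² + F*(-3 - 10*√2*F^(3/2) + 4*√2*F^(5/2)) (S(F) = (F² + (-3 + (F + F)^(5/2) - 5*(F + F)^(3/2))*F) + F = (F² + (-3 + (2*F)^(5/2) - 5*2*√2*F^(3/2))*F) + F = (F² + (-3 + 4*√2*F^(5/2) - 10*√2*F^(3/2))*F) + F = (F² + (-3 - 10*√2*F^(3/2) + 4*√2*F^(5/2))*F) + F = (F² + F*(-3 - 10*√2*F^(3/2) + 4*√2*F^(5/2))) + F = F + F² + F*(-3 - 10*√2*F^(3/2) + 4*√2*F^(5/2)))
-S(-490) = -(-490)*(-2 - 490 - 10*√2*(-490)^(3/2) + 4*√2*(-490)^(5/2)) = -(-490)*(-2 - 490 - 10*√2*(-3430*I*√10) + 4*√2*(1680700*I*√10)) = -(-490)*(-2 - 490 + 68600*I*√5 + 13445600*I*√5) = -(-490)*(-492 + 13514200*I*√5) = -(241080 - 6621958000*I*√5) = -241080 + 6621958000*I*√5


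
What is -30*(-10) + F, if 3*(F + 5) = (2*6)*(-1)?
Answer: 291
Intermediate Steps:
F = -9 (F = -5 + ((2*6)*(-1))/3 = -5 + (12*(-1))/3 = -5 + (1/3)*(-12) = -5 - 4 = -9)
-30*(-10) + F = -30*(-10) - 9 = 300 - 9 = 291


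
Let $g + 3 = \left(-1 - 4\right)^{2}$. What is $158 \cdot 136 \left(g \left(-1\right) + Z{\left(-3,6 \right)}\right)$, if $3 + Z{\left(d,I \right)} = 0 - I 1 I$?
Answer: $-1310768$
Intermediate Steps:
$g = 22$ ($g = -3 + \left(-1 - 4\right)^{2} = -3 + \left(-5\right)^{2} = -3 + 25 = 22$)
$Z{\left(d,I \right)} = -3 - I^{2}$ ($Z{\left(d,I \right)} = -3 + \left(0 - I 1 I\right) = -3 + \left(0 - I I\right) = -3 + \left(0 - I^{2}\right) = -3 - I^{2}$)
$158 \cdot 136 \left(g \left(-1\right) + Z{\left(-3,6 \right)}\right) = 158 \cdot 136 \left(22 \left(-1\right) - 39\right) = 21488 \left(-22 - 39\right) = 21488 \left(-61\right) = -1310768$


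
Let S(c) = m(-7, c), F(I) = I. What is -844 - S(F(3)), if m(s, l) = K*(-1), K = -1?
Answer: -845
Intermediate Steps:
m(s, l) = 1 (m(s, l) = -1*(-1) = 1)
S(c) = 1
-844 - S(F(3)) = -844 - 1*1 = -844 - 1 = -845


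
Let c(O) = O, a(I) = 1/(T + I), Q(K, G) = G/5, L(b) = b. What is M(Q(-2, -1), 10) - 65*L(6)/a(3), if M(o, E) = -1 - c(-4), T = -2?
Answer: -387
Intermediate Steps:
Q(K, G) = G/5 (Q(K, G) = G*(1/5) = G/5)
a(I) = 1/(-2 + I)
M(o, E) = 3 (M(o, E) = -1 - 1*(-4) = -1 + 4 = 3)
M(Q(-2, -1), 10) - 65*L(6)/a(3) = 3 - 390/(1/(-2 + 3)) = 3 - 390/(1/1) = 3 - 390/1 = 3 - 390 = -387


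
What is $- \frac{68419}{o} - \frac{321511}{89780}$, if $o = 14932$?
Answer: $- \frac{1367932509}{167574370} \approx -8.1631$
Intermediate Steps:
$- \frac{68419}{o} - \frac{321511}{89780} = - \frac{68419}{14932} - \frac{321511}{89780} = - \frac{1367932509}{167574370}$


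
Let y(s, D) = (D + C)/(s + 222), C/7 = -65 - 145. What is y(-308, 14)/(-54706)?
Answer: -364/1176179 ≈ -0.00030948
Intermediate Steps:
C = -1470 (C = 7*(-65 - 145) = 7*(-210) = -1470)
y(s, D) = (-1470 + D)/(222 + s) (y(s, D) = (D - 1470)/(s + 222) = (-1470 + D)/(222 + s))
y(-308, 14)/(-54706) = ((-1470 + 14)/(222 - 308))/(-54706) = (-1456/(-86))*(-1/54706) = -1/86*(-1456)*(-1/54706) = (728/43)*(-1/54706) = -364/1176179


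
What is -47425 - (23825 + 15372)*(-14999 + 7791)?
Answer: 282484551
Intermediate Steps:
-47425 - (23825 + 15372)*(-14999 + 7791) = -47425 - 39197*(-7208) = -47425 - 1*(-282531976) = -47425 + 282531976 = 282484551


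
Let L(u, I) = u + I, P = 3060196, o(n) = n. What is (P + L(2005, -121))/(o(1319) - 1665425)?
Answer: -1531040/832053 ≈ -1.8401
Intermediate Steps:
L(u, I) = I + u
(P + L(2005, -121))/(o(1319) - 1665425) = (3060196 + (-121 + 2005))/(1319 - 1665425) = (3060196 + 1884)/(-1664106) = 3062080*(-1/1664106) = -1531040/832053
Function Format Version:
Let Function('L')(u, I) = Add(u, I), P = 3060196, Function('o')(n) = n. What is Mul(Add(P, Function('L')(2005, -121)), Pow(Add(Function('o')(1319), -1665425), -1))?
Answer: Rational(-1531040, 832053) ≈ -1.8401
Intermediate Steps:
Function('L')(u, I) = Add(I, u)
Mul(Add(P, Function('L')(2005, -121)), Pow(Add(Function('o')(1319), -1665425), -1)) = Mul(Add(3060196, Add(-121, 2005)), Pow(Add(1319, -1665425), -1)) = Mul(Add(3060196, 1884), Pow(-1664106, -1)) = Mul(3062080, Rational(-1, 1664106)) = Rational(-1531040, 832053)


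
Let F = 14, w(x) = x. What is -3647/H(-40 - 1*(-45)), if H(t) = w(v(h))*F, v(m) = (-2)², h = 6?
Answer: -521/8 ≈ -65.125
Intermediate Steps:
v(m) = 4
H(t) = 56 (H(t) = 4*14 = 56)
-3647/H(-40 - 1*(-45)) = -3647/56 = -3647*1/56 = -521/8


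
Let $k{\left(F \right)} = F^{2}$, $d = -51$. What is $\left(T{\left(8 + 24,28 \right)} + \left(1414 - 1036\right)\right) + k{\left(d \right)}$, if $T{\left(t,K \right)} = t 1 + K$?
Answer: $3039$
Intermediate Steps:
$T{\left(t,K \right)} = K + t$ ($T{\left(t,K \right)} = t + K = K + t$)
$\left(T{\left(8 + 24,28 \right)} + \left(1414 - 1036\right)\right) + k{\left(d \right)} = \left(\left(28 + \left(8 + 24\right)\right) + \left(1414 - 1036\right)\right) + \left(-51\right)^{2} = \left(\left(28 + 32\right) + 378\right) + 2601 = \left(60 + 378\right) + 2601 = 438 + 2601 = 3039$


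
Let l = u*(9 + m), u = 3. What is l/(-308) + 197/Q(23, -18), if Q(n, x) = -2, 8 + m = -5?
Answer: -15163/154 ≈ -98.461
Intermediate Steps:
m = -13 (m = -8 - 5 = -13)
l = -12 (l = 3*(9 - 13) = 3*(-4) = -12)
l/(-308) + 197/Q(23, -18) = -12/(-308) + 197/(-2) = -12*(-1/308) + 197*(-1/2) = 3/77 - 197/2 = -15163/154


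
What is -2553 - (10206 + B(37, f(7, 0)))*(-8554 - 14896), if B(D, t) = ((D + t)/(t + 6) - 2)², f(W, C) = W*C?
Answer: 4315234771/18 ≈ 2.3974e+8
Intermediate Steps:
f(W, C) = C*W
B(D, t) = (-2 + (D + t)/(6 + t))² (B(D, t) = ((D + t)/(6 + t) - 2)² = (-2 + (D + t)/(6 + t))²)
-2553 - (10206 + B(37, f(7, 0)))*(-8554 - 14896) = -2553 - (10206 + (12 + 0*7 - 1*37)²/(6 + 0*7)²)*(-8554 - 14896) = -2553 - (10206 + (12 + 0 - 37)²/(6 + 0)²)*(-23450) = -2553 - (10206 + (-25)²/6²)*(-23450) = -2553 - (10206 + (1/36)*625)*(-23450) = -2553 - (10206 + 625/36)*(-23450) = -2553 - 368041*(-23450)/36 = -2553 - 1*(-4315280725/18) = -2553 + 4315280725/18 = 4315234771/18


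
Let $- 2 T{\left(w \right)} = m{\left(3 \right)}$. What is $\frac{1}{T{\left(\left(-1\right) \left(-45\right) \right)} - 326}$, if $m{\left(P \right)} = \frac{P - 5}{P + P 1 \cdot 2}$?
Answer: $- \frac{9}{2933} \approx -0.0030685$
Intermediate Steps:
$m{\left(P \right)} = \frac{-5 + P}{3 P}$ ($m{\left(P \right)} = \frac{-5 + P}{P + P 2} = \frac{-5 + P}{P + 2 P} = \frac{-5 + P}{3 P}$)
$T{\left(w \right)} = \frac{1}{9}$ ($T{\left(w \right)} = - \frac{\frac{1}{3} \cdot \frac{1}{3} \left(-5 + 3\right)}{2} = - \frac{\frac{1}{3} \cdot \frac{1}{3} \left(-2\right)}{2} = \left(- \frac{1}{2}\right) \left(- \frac{2}{9}\right) = \frac{1}{9}$)
$\frac{1}{T{\left(\left(-1\right) \left(-45\right) \right)} - 326} = \frac{1}{\frac{1}{9} - 326} = \frac{1}{- \frac{2933}{9}} = - \frac{9}{2933}$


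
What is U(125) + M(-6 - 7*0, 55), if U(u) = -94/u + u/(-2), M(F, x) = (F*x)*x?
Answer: -4553313/250 ≈ -18213.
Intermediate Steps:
M(F, x) = F*x²
U(u) = -94/u - u/2 (U(u) = -94/u + u*(-½) = -94/u - u/2)
U(125) + M(-6 - 7*0, 55) = (-94/125 - ½*125) + (-6 - 7*0)*55² = (-94*1/125 - 125/2) + (-6 + 0)*3025 = (-94/125 - 125/2) - 6*3025 = -15813/250 - 18150 = -4553313/250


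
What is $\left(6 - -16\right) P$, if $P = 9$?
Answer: $198$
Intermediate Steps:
$\left(6 - -16\right) P = \left(6 - -16\right) 9 = \left(6 + 16\right) 9 = 22 \cdot 9 = 198$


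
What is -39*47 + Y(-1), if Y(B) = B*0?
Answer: -1833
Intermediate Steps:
Y(B) = 0
-39*47 + Y(-1) = -39*47 + 0 = -1833 + 0 = -1833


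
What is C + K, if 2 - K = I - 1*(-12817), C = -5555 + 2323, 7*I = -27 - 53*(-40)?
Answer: -16346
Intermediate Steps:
I = 299 (I = (-27 - 53*(-40))/7 = (-27 + 2120)/7 = (⅐)*2093 = 299)
C = -3232
K = -13114 (K = 2 - (299 - 1*(-12817)) = 2 - (299 + 12817) = 2 - 1*13116 = 2 - 13116 = -13114)
C + K = -3232 - 13114 = -16346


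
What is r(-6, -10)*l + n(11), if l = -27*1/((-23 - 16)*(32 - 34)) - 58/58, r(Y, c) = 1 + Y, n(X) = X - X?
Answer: 175/26 ≈ 6.7308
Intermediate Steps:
n(X) = 0
l = -35/26 (l = -27/((-39*(-2))) - 58*1/58 = -27/78 - 1 = -27*1/78 - 1 = -9/26 - 1 = -35/26 ≈ -1.3462)
r(-6, -10)*l + n(11) = (1 - 6)*(-35/26) + 0 = -5*(-35/26) + 0 = 175/26 + 0 = 175/26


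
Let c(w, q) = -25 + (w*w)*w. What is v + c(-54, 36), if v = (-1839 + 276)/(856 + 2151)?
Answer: -473570986/3007 ≈ -1.5749e+5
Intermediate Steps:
v = -1563/3007 ≈ -0.51979
c(w, q) = -25 + w³ (c(w, q) = -25 + w²*w = -25 + w³)
v + c(-54, 36) = -1563/3007 + (-25 + (-54)³) = -1563/3007 + (-25 - 157464) = -1563/3007 - 157489 = -473570986/3007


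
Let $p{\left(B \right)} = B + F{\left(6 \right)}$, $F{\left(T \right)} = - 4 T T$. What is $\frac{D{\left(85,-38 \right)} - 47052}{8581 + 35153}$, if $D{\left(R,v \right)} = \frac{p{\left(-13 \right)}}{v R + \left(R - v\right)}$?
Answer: $- \frac{146190407}{135881538} \approx -1.0759$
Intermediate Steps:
$F{\left(T \right)} = - 4 T^{2}$
$p{\left(B \right)} = -144 + B$ ($p{\left(B \right)} = B - 4 \cdot 6^{2} = B - 144 = -144 + B$)
$D{\left(R,v \right)} = - \frac{157}{R - v + R v}$ ($D{\left(R,v \right)} = \frac{-144 - 13}{v R + \left(R - v\right)} = - \frac{157}{R v + \left(R - v\right)} = - \frac{157}{R - v + R v}$)
$\frac{D{\left(85,-38 \right)} - 47052}{8581 + 35153} = \frac{- \frac{157}{85 - -38 + 85 \left(-38\right)} - 47052}{8581 + 35153} = \frac{- \frac{157}{85 + 38 - 3230} - 47052}{43734} = \left(- \frac{157}{-3107} - 47052\right) \frac{1}{43734} = \left(\left(-157\right) \left(- \frac{1}{3107}\right) - 47052\right) \frac{1}{43734} = \left(\frac{157}{3107} - 47052\right) \frac{1}{43734} = \left(- \frac{146190407}{3107}\right) \frac{1}{43734} = - \frac{146190407}{135881538}$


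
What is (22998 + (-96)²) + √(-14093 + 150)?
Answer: 32214 + I*√13943 ≈ 32214.0 + 118.08*I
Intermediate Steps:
(22998 + (-96)²) + √(-14093 + 150) = (22998 + 9216) + √(-13943) = 32214 + I*√13943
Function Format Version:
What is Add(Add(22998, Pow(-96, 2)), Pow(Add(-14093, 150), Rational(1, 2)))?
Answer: Add(32214, Mul(I, Pow(13943, Rational(1, 2)))) ≈ Add(32214., Mul(118.08, I))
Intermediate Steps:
Add(Add(22998, Pow(-96, 2)), Pow(Add(-14093, 150), Rational(1, 2))) = Add(Add(22998, 9216), Pow(-13943, Rational(1, 2))) = Add(32214, Mul(I, Pow(13943, Rational(1, 2))))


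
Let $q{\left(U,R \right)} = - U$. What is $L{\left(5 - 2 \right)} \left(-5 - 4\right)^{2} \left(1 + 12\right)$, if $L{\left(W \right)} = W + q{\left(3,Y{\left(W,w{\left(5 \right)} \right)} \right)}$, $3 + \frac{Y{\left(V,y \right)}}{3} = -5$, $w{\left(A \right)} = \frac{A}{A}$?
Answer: $0$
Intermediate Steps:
$w{\left(A \right)} = 1$
$Y{\left(V,y \right)} = -24$ ($Y{\left(V,y \right)} = -9 + 3 \left(-5\right) = -9 - 15 = -24$)
$L{\left(W \right)} = -3 + W$ ($L{\left(W \right)} = W - 3 = -3 + W$)
$L{\left(5 - 2 \right)} \left(-5 - 4\right)^{2} \left(1 + 12\right) = \left(-3 + \left(5 - 2\right)\right) \left(-5 - 4\right)^{2} \left(1 + 12\right) = \left(-3 + 3\right) \left(-9\right)^{2} \cdot 13 = 0 \cdot 81 \cdot 13 = 0 \cdot 13 = 0$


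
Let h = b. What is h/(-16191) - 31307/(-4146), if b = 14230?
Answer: 149298019/22375962 ≈ 6.6722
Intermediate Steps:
h = 14230
h/(-16191) - 31307/(-4146) = 14230/(-16191) - 31307/(-4146) = 14230*(-1/16191) - 31307*(-1/4146) = -14230/16191 + 31307/4146 = 149298019/22375962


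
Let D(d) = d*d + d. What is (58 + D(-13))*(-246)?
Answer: -52644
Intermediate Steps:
D(d) = d + d² (D(d) = d² + d = d + d²)
(58 + D(-13))*(-246) = (58 - 13*(1 - 13))*(-246) = (58 - 13*(-12))*(-246) = (58 + 156)*(-246) = 214*(-246) = -52644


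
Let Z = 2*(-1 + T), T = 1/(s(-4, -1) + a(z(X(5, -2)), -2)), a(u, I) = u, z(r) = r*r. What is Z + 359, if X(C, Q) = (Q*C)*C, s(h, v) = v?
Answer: 892145/2499 ≈ 357.00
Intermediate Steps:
X(C, Q) = Q*C**2 (X(C, Q) = (C*Q)*C = Q*C**2)
z(r) = r**2
T = 1/2499 (T = 1/(-1 + (-2*5**2)**2) = 1/(-1 + (-2*25)**2) = 1/(-1 + (-50)**2) = 1/(-1 + 2500) = 1/2499 ≈ 0.00040016)
Z = -4996/2499 (Z = 2*(-1 + 1/2499) = 2*(-2498/2499) = -4996/2499 ≈ -1.9992)
Z + 359 = -4996/2499 + 359 = 892145/2499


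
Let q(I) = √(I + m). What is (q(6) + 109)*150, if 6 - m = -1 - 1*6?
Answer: 16350 + 150*√19 ≈ 17004.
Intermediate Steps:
m = 13 (m = 6 - (-1 - 1*6) = 6 - (-1 - 6) = 6 - 1*(-7) = 6 + 7 = 13)
q(I) = √(13 + I) (q(I) = √(I + 13) = √(13 + I))
(q(6) + 109)*150 = (√(13 + 6) + 109)*150 = (√19 + 109)*150 = (109 + √19)*150 = 16350 + 150*√19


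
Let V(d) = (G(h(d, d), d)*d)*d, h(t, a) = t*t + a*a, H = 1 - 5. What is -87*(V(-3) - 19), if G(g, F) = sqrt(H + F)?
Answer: 1653 - 783*I*sqrt(7) ≈ 1653.0 - 2071.6*I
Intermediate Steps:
H = -4
h(t, a) = a**2 + t**2 (h(t, a) = t**2 + a**2 = a**2 + t**2)
G(g, F) = sqrt(-4 + F)
V(d) = d**2*sqrt(-4 + d) (V(d) = (sqrt(-4 + d)*d)*d = (d*sqrt(-4 + d))*d = d**2*sqrt(-4 + d))
-87*(V(-3) - 19) = -87*((-3)**2*sqrt(-4 - 3) - 19) = -87*(9*sqrt(-7) - 19) = -87*(9*(I*sqrt(7)) - 19) = -87*(9*I*sqrt(7) - 19) = -87*(-19 + 9*I*sqrt(7)) = 1653 - 783*I*sqrt(7)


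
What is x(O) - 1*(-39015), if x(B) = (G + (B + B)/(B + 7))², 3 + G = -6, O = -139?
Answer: 170156365/4356 ≈ 39063.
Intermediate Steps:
G = -9 (G = -3 - 6 = -9)
x(B) = (-9 + 2*B/(7 + B))² (x(B) = (-9 + (B + B)/(B + 7))² = (-9 + (2*B)/(7 + B))² = (-9 + 2*B/(7 + B))²)
x(O) - 1*(-39015) = 49*(9 - 139)²/(7 - 139)² - 1*(-39015) = 49*(-130)²/(-132)² + 39015 = 49*(1/17424)*16900 + 39015 = 207025/4356 + 39015 = 170156365/4356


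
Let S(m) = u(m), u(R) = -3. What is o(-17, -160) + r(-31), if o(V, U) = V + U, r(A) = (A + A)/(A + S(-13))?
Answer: -2978/17 ≈ -175.18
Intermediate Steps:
S(m) = -3
r(A) = 2*A/(-3 + A) (r(A) = (A + A)/(A - 3) = (2*A)/(-3 + A) = 2*A/(-3 + A))
o(V, U) = U + V
o(-17, -160) + r(-31) = (-160 - 17) + 2*(-31)/(-3 - 31) = -177 + 2*(-31)/(-34) = -177 + 2*(-31)*(-1/34) = -177 + 31/17 = -2978/17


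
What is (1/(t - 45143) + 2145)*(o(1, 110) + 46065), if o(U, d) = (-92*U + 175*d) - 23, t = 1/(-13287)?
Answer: 41943266008777800/299907521 ≈ 1.3985e+8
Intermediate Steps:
t = -1/13287 ≈ -7.5262e-5
o(U, d) = -23 - 92*U + 175*d
(1/(t - 45143) + 2145)*(o(1, 110) + 46065) = (1/(-1/13287 - 45143) + 2145)*((-23 - 92*1 + 175*110) + 46065) = (1/(-599815042/13287) + 2145)*((-23 - 92 + 19250) + 46065) = (-13287/599815042 + 2145)*(19135 + 46065) = (1286603251803/599815042)*65200 = 41943266008777800/299907521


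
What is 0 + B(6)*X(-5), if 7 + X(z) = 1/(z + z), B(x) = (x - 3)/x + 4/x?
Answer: -497/60 ≈ -8.2833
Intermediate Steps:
B(x) = 4/x + (-3 + x)/x (B(x) = (-3 + x)/x + 4/x = 4/x + (-3 + x)/x)
X(z) = -7 + 1/(2*z) (X(z) = -7 + 1/(z + z) = -7 + 1/(2*z))
0 + B(6)*X(-5) = 0 + ((1 + 6)/6)*(-7 + (1/2)/(-5)) = 0 + ((1/6)*7)*(-7 + (1/2)*(-1/5)) = 0 + 7*(-7 - 1/10)/6 = 0 + (7/6)*(-71/10) = 0 - 497/60 = -497/60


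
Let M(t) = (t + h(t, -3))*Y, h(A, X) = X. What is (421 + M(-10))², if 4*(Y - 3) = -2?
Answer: 603729/4 ≈ 1.5093e+5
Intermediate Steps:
Y = 5/2 (Y = 3 + (¼)*(-2) = 3 - ½ = 5/2 ≈ 2.5000)
M(t) = -15/2 + 5*t/2 (M(t) = (t - 3)*(5/2) = (-3 + t)*(5/2) = -15/2 + 5*t/2)
(421 + M(-10))² = (421 + (-15/2 + (5/2)*(-10)))² = (421 + (-15/2 - 25))² = (421 - 65/2)² = (777/2)² = 603729/4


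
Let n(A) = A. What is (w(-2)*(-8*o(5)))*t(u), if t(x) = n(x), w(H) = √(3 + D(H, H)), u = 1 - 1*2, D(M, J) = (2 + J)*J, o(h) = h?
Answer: 40*√3 ≈ 69.282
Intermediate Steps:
D(M, J) = J*(2 + J)
u = -1 (u = 1 - 2 = -1)
w(H) = √(3 + H*(2 + H))
t(x) = x
(w(-2)*(-8*o(5)))*t(u) = (√(3 - 2*(2 - 2))*(-8*5))*(-1) = (√(3 - 2*0)*(-40))*(-1) = (√(3 + 0)*(-40))*(-1) = (√3*(-40))*(-1) = -40*√3*(-1) = 40*√3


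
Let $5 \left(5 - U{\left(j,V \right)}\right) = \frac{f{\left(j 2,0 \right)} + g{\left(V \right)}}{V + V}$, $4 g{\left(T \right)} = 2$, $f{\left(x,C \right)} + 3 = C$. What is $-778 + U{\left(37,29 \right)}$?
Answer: $- \frac{89667}{116} \approx -772.99$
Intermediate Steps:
$f{\left(x,C \right)} = -3 + C$
$g{\left(T \right)} = \frac{1}{2}$ ($g{\left(T \right)} = \frac{1}{4} \cdot 2 = \frac{1}{2}$)
$U{\left(j,V \right)} = 5 + \frac{1}{4 V}$ ($U{\left(j,V \right)} = 5 - \frac{\left(\left(-3 + 0\right) + \frac{1}{2}\right) \frac{1}{V + V}}{5} = 5 - \frac{\left(-3 + \frac{1}{2}\right) \frac{1}{2 V}}{5} = 5 - \frac{\left(- \frac{5}{2}\right) \frac{1}{2 V}}{5} = 5 - \frac{\left(- \frac{5}{4}\right) \frac{1}{V}}{5} = 5 + \frac{1}{4 V}$)
$-778 + U{\left(37,29 \right)} = -778 + \left(5 + \frac{1}{4 \cdot 29}\right) = -778 + \left(5 + \frac{1}{4} \cdot \frac{1}{29}\right) = -778 + \left(5 + \frac{1}{116}\right) = -778 + \frac{581}{116} = - \frac{89667}{116}$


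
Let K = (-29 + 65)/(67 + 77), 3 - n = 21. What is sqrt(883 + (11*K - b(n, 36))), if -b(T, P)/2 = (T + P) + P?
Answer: 5*sqrt(159)/2 ≈ 31.524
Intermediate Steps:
n = -18 (n = 3 - 1*21 = 3 - 21 = -18)
K = 1/4 (K = 36/144 = 36*(1/144) = 1/4 ≈ 0.25000)
b(T, P) = -4*P - 2*T (b(T, P) = -2*((T + P) + P) = -2*((P + T) + P) = -2*(T + 2*P) = -4*P - 2*T)
sqrt(883 + (11*K - b(n, 36))) = sqrt(883 + (11*(1/4) - (-4*36 - 2*(-18)))) = sqrt(883 + (11/4 - (-144 + 36))) = sqrt(883 + (11/4 - 1*(-108))) = sqrt(883 + (11/4 + 108)) = sqrt(883 + 443/4) = sqrt(3975/4) = 5*sqrt(159)/2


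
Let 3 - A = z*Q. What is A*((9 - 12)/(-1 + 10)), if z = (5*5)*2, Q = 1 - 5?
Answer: -203/3 ≈ -67.667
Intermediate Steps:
Q = -4
z = 50 (z = 25*2 = 50)
A = 203 (A = 3 - 50*(-4) = 3 - 1*(-200) = 3 + 200 = 203)
A*((9 - 12)/(-1 + 10)) = 203*((9 - 12)/(-1 + 10)) = 203*(-3/9) = 203*(-3*⅑) = 203*(-⅓) = -203/3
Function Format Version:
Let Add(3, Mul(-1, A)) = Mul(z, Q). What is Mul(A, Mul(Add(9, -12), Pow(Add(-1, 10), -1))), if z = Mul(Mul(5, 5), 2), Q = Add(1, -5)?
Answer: Rational(-203, 3) ≈ -67.667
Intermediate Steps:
Q = -4
z = 50 (z = Mul(25, 2) = 50)
A = 203 (A = Add(3, Mul(-1, Mul(50, -4))) = Add(3, Mul(-1, -200)) = Add(3, 200) = 203)
Mul(A, Mul(Add(9, -12), Pow(Add(-1, 10), -1))) = Mul(203, Mul(Add(9, -12), Pow(Add(-1, 10), -1))) = Mul(203, Mul(-3, Pow(9, -1))) = Mul(203, Mul(-3, Rational(1, 9))) = Mul(203, Rational(-1, 3)) = Rational(-203, 3)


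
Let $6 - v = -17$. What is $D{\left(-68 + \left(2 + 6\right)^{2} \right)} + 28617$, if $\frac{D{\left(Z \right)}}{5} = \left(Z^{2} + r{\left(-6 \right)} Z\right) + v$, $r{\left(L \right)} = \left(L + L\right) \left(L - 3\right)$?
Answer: $26652$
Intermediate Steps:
$v = 23$ ($v = 6 - -17 = 6 + 17 = 23$)
$r{\left(L \right)} = 2 L \left(-3 + L\right)$
$D{\left(Z \right)} = 115 + 5 Z^{2} + 540 Z$ ($D{\left(Z \right)} = 5 \left(\left(Z^{2} + 2 \left(-6\right) \left(-3 - 6\right) Z\right) + 23\right) = 5 \left(\left(Z^{2} + 2 \left(-6\right) \left(-9\right) Z\right) + 23\right) = 5 \left(\left(Z^{2} + 108 Z\right) + 23\right) = 5 \left(23 + Z^{2} + 108 Z\right) = 115 + 5 Z^{2} + 540 Z$)
$D{\left(-68 + \left(2 + 6\right)^{2} \right)} + 28617 = \left(115 + 5 \left(-68 + \left(2 + 6\right)^{2}\right)^{2} + 540 \left(-68 + \left(2 + 6\right)^{2}\right)\right) + 28617 = \left(115 + 5 \left(-68 + 8^{2}\right)^{2} + 540 \left(-68 + 8^{2}\right)\right) + 28617 = \left(115 + 5 \left(-68 + 64\right)^{2} + 540 \left(-68 + 64\right)\right) + 28617 = \left(115 + 5 \left(-4\right)^{2} + 540 \left(-4\right)\right) + 28617 = \left(115 + 5 \cdot 16 - 2160\right) + 28617 = \left(115 + 80 - 2160\right) + 28617 = -1965 + 28617 = 26652$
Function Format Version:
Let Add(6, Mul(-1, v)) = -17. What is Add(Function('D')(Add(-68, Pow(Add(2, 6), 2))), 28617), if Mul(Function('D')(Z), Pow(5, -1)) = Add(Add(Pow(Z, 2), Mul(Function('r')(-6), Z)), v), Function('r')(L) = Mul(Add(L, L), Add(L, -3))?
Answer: 26652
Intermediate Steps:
v = 23 (v = Add(6, Mul(-1, -17)) = Add(6, 17) = 23)
Function('r')(L) = Mul(2, L, Add(-3, L)) (Function('r')(L) = Mul(Mul(2, L), Add(-3, L)) = Mul(2, L, Add(-3, L)))
Function('D')(Z) = Add(115, Mul(5, Pow(Z, 2)), Mul(540, Z)) (Function('D')(Z) = Mul(5, Add(Add(Pow(Z, 2), Mul(Mul(2, -6, Add(-3, -6)), Z)), 23)) = Mul(5, Add(Add(Pow(Z, 2), Mul(Mul(2, -6, -9), Z)), 23)) = Mul(5, Add(Add(Pow(Z, 2), Mul(108, Z)), 23)) = Mul(5, Add(23, Pow(Z, 2), Mul(108, Z))) = Add(115, Mul(5, Pow(Z, 2)), Mul(540, Z)))
Add(Function('D')(Add(-68, Pow(Add(2, 6), 2))), 28617) = Add(Add(115, Mul(5, Pow(Add(-68, Pow(Add(2, 6), 2)), 2)), Mul(540, Add(-68, Pow(Add(2, 6), 2)))), 28617) = Add(Add(115, Mul(5, Pow(Add(-68, Pow(8, 2)), 2)), Mul(540, Add(-68, Pow(8, 2)))), 28617) = Add(Add(115, Mul(5, Pow(Add(-68, 64), 2)), Mul(540, Add(-68, 64))), 28617) = Add(Add(115, Mul(5, Pow(-4, 2)), Mul(540, -4)), 28617) = Add(Add(115, Mul(5, 16), -2160), 28617) = Add(Add(115, 80, -2160), 28617) = Add(-1965, 28617) = 26652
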